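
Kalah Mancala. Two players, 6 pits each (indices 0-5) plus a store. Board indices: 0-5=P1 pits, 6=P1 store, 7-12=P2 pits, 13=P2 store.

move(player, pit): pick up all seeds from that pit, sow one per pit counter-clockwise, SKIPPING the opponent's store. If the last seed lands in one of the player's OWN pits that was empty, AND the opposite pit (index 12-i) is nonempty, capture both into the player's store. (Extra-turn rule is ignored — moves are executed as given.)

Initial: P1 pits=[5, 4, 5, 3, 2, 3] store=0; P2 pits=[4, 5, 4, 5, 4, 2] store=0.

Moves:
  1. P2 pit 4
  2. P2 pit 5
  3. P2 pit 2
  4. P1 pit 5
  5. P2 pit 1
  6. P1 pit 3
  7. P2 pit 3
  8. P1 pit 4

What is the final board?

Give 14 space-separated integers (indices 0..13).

Move 1: P2 pit4 -> P1=[6,5,5,3,2,3](0) P2=[4,5,4,5,0,3](1)
Move 2: P2 pit5 -> P1=[7,6,5,3,2,3](0) P2=[4,5,4,5,0,0](2)
Move 3: P2 pit2 -> P1=[7,6,5,3,2,3](0) P2=[4,5,0,6,1,1](3)
Move 4: P1 pit5 -> P1=[7,6,5,3,2,0](1) P2=[5,6,0,6,1,1](3)
Move 5: P2 pit1 -> P1=[8,6,5,3,2,0](1) P2=[5,0,1,7,2,2](4)
Move 6: P1 pit3 -> P1=[8,6,5,0,3,1](2) P2=[5,0,1,7,2,2](4)
Move 7: P2 pit3 -> P1=[9,7,6,1,3,1](2) P2=[5,0,1,0,3,3](5)
Move 8: P1 pit4 -> P1=[9,7,6,1,0,2](3) P2=[6,0,1,0,3,3](5)

Answer: 9 7 6 1 0 2 3 6 0 1 0 3 3 5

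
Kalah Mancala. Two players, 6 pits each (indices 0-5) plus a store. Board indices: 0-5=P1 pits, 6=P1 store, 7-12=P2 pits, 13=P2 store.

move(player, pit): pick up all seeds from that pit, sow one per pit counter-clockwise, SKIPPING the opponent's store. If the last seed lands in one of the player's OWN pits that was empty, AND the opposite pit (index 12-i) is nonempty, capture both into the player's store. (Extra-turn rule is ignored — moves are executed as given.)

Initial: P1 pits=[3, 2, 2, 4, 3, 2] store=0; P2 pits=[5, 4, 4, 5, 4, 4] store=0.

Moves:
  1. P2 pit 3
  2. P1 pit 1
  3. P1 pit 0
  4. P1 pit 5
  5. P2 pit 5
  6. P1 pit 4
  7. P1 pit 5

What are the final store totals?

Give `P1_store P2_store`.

Answer: 3 2

Derivation:
Move 1: P2 pit3 -> P1=[4,3,2,4,3,2](0) P2=[5,4,4,0,5,5](1)
Move 2: P1 pit1 -> P1=[4,0,3,5,4,2](0) P2=[5,4,4,0,5,5](1)
Move 3: P1 pit0 -> P1=[0,1,4,6,5,2](0) P2=[5,4,4,0,5,5](1)
Move 4: P1 pit5 -> P1=[0,1,4,6,5,0](1) P2=[6,4,4,0,5,5](1)
Move 5: P2 pit5 -> P1=[1,2,5,7,5,0](1) P2=[6,4,4,0,5,0](2)
Move 6: P1 pit4 -> P1=[1,2,5,7,0,1](2) P2=[7,5,5,0,5,0](2)
Move 7: P1 pit5 -> P1=[1,2,5,7,0,0](3) P2=[7,5,5,0,5,0](2)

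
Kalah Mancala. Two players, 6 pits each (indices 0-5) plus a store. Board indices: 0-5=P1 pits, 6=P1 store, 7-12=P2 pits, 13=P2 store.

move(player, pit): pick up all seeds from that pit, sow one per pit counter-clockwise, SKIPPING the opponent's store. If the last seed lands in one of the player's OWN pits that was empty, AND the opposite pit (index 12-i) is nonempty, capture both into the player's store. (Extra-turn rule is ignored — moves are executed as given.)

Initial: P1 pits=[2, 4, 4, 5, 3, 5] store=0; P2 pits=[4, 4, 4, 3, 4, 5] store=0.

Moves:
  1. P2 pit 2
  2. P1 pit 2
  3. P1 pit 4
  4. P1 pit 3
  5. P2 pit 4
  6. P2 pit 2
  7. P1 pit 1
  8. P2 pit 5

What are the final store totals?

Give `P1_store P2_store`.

Answer: 4 3

Derivation:
Move 1: P2 pit2 -> P1=[2,4,4,5,3,5](0) P2=[4,4,0,4,5,6](1)
Move 2: P1 pit2 -> P1=[2,4,0,6,4,6](1) P2=[4,4,0,4,5,6](1)
Move 3: P1 pit4 -> P1=[2,4,0,6,0,7](2) P2=[5,5,0,4,5,6](1)
Move 4: P1 pit3 -> P1=[2,4,0,0,1,8](3) P2=[6,6,1,4,5,6](1)
Move 5: P2 pit4 -> P1=[3,5,1,0,1,8](3) P2=[6,6,1,4,0,7](2)
Move 6: P2 pit2 -> P1=[3,5,1,0,1,8](3) P2=[6,6,0,5,0,7](2)
Move 7: P1 pit1 -> P1=[3,0,2,1,2,9](4) P2=[6,6,0,5,0,7](2)
Move 8: P2 pit5 -> P1=[4,1,3,2,3,10](4) P2=[6,6,0,5,0,0](3)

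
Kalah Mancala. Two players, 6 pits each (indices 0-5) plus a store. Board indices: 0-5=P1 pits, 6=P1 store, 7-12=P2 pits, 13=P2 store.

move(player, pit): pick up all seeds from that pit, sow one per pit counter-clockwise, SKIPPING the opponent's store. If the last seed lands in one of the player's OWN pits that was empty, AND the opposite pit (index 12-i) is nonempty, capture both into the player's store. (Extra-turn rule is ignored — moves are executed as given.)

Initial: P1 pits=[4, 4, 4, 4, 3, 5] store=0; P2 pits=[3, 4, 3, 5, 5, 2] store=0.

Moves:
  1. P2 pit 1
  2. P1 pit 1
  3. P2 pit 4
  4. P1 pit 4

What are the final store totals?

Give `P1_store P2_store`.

Answer: 1 1

Derivation:
Move 1: P2 pit1 -> P1=[4,4,4,4,3,5](0) P2=[3,0,4,6,6,3](0)
Move 2: P1 pit1 -> P1=[4,0,5,5,4,6](0) P2=[3,0,4,6,6,3](0)
Move 3: P2 pit4 -> P1=[5,1,6,6,4,6](0) P2=[3,0,4,6,0,4](1)
Move 4: P1 pit4 -> P1=[5,1,6,6,0,7](1) P2=[4,1,4,6,0,4](1)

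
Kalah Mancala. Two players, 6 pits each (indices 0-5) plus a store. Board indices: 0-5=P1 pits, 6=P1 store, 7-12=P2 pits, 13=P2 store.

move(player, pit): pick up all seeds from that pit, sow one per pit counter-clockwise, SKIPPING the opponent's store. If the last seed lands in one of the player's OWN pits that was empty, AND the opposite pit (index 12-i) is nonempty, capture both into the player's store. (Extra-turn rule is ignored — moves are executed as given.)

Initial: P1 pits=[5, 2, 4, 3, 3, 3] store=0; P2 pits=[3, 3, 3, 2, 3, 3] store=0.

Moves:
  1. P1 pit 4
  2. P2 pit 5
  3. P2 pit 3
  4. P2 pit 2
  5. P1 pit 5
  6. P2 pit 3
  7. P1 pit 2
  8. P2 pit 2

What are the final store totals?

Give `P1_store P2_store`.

Move 1: P1 pit4 -> P1=[5,2,4,3,0,4](1) P2=[4,3,3,2,3,3](0)
Move 2: P2 pit5 -> P1=[6,3,4,3,0,4](1) P2=[4,3,3,2,3,0](1)
Move 3: P2 pit3 -> P1=[0,3,4,3,0,4](1) P2=[4,3,3,0,4,0](8)
Move 4: P2 pit2 -> P1=[0,3,4,3,0,4](1) P2=[4,3,0,1,5,1](8)
Move 5: P1 pit5 -> P1=[0,3,4,3,0,0](2) P2=[5,4,1,1,5,1](8)
Move 6: P2 pit3 -> P1=[0,3,4,3,0,0](2) P2=[5,4,1,0,6,1](8)
Move 7: P1 pit2 -> P1=[0,3,0,4,1,1](3) P2=[5,4,1,0,6,1](8)
Move 8: P2 pit2 -> P1=[0,3,0,4,1,1](3) P2=[5,4,0,1,6,1](8)

Answer: 3 8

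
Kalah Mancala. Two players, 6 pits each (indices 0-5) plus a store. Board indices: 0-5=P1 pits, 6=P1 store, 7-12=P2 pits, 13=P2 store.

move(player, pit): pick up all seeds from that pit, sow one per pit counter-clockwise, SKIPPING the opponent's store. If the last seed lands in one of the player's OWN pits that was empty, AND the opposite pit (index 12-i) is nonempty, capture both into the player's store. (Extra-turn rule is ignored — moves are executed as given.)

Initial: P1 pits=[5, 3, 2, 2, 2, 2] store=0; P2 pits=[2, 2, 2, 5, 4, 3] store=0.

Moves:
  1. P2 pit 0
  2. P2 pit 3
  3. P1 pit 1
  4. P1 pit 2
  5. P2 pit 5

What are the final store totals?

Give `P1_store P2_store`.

Answer: 0 2

Derivation:
Move 1: P2 pit0 -> P1=[5,3,2,2,2,2](0) P2=[0,3,3,5,4,3](0)
Move 2: P2 pit3 -> P1=[6,4,2,2,2,2](0) P2=[0,3,3,0,5,4](1)
Move 3: P1 pit1 -> P1=[6,0,3,3,3,3](0) P2=[0,3,3,0,5,4](1)
Move 4: P1 pit2 -> P1=[6,0,0,4,4,4](0) P2=[0,3,3,0,5,4](1)
Move 5: P2 pit5 -> P1=[7,1,1,4,4,4](0) P2=[0,3,3,0,5,0](2)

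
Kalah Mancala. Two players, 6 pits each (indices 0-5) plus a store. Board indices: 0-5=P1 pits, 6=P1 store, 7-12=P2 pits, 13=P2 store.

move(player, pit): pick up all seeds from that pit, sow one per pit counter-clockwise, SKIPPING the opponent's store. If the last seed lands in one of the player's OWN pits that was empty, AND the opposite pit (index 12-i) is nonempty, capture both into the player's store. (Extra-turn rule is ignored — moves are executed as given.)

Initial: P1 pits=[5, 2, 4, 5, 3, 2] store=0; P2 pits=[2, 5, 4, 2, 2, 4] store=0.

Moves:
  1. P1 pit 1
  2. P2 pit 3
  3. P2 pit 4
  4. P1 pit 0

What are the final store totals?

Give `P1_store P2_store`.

Move 1: P1 pit1 -> P1=[5,0,5,6,3,2](0) P2=[2,5,4,2,2,4](0)
Move 2: P2 pit3 -> P1=[5,0,5,6,3,2](0) P2=[2,5,4,0,3,5](0)
Move 3: P2 pit4 -> P1=[6,0,5,6,3,2](0) P2=[2,5,4,0,0,6](1)
Move 4: P1 pit0 -> P1=[0,1,6,7,4,3](1) P2=[2,5,4,0,0,6](1)

Answer: 1 1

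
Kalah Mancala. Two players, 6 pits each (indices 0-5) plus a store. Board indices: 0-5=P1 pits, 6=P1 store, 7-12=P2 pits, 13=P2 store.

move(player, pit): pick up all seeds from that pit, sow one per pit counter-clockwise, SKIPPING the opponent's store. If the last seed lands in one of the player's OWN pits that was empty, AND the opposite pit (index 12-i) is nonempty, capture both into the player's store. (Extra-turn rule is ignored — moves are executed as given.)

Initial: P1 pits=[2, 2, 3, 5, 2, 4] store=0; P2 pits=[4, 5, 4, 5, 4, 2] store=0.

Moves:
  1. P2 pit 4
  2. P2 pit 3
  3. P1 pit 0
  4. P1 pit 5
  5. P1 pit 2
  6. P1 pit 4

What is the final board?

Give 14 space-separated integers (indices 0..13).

Move 1: P2 pit4 -> P1=[3,3,3,5,2,4](0) P2=[4,5,4,5,0,3](1)
Move 2: P2 pit3 -> P1=[4,4,3,5,2,4](0) P2=[4,5,4,0,1,4](2)
Move 3: P1 pit0 -> P1=[0,5,4,6,3,4](0) P2=[4,5,4,0,1,4](2)
Move 4: P1 pit5 -> P1=[0,5,4,6,3,0](1) P2=[5,6,5,0,1,4](2)
Move 5: P1 pit2 -> P1=[0,5,0,7,4,1](2) P2=[5,6,5,0,1,4](2)
Move 6: P1 pit4 -> P1=[0,5,0,7,0,2](3) P2=[6,7,5,0,1,4](2)

Answer: 0 5 0 7 0 2 3 6 7 5 0 1 4 2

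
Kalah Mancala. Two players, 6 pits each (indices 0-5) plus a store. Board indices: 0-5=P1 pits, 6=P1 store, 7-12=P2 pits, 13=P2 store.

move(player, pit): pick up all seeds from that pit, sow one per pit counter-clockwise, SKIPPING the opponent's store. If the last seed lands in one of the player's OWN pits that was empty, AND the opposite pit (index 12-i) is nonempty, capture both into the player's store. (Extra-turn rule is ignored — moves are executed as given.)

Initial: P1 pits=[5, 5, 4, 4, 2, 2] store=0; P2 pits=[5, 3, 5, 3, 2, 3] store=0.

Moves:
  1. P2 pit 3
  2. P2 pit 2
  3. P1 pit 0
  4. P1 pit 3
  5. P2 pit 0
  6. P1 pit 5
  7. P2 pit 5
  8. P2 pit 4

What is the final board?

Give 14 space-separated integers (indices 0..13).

Move 1: P2 pit3 -> P1=[5,5,4,4,2,2](0) P2=[5,3,5,0,3,4](1)
Move 2: P2 pit2 -> P1=[6,5,4,4,2,2](0) P2=[5,3,0,1,4,5](2)
Move 3: P1 pit0 -> P1=[0,6,5,5,3,3](1) P2=[5,3,0,1,4,5](2)
Move 4: P1 pit3 -> P1=[0,6,5,0,4,4](2) P2=[6,4,0,1,4,5](2)
Move 5: P2 pit0 -> P1=[0,6,5,0,4,4](2) P2=[0,5,1,2,5,6](3)
Move 6: P1 pit5 -> P1=[0,6,5,0,4,0](3) P2=[1,6,2,2,5,6](3)
Move 7: P2 pit5 -> P1=[1,7,6,1,5,0](3) P2=[1,6,2,2,5,0](4)
Move 8: P2 pit4 -> P1=[2,8,7,1,5,0](3) P2=[1,6,2,2,0,1](5)

Answer: 2 8 7 1 5 0 3 1 6 2 2 0 1 5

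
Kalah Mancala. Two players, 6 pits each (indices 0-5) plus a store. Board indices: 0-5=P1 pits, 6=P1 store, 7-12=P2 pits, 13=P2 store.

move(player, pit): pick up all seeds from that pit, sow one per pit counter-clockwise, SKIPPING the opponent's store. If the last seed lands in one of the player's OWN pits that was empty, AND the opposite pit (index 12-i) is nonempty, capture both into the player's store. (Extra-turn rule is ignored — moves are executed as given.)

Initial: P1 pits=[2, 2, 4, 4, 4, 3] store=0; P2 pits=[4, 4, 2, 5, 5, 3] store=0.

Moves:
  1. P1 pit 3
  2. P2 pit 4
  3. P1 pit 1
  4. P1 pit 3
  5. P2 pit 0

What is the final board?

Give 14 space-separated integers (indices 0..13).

Move 1: P1 pit3 -> P1=[2,2,4,0,5,4](1) P2=[5,4,2,5,5,3](0)
Move 2: P2 pit4 -> P1=[3,3,5,0,5,4](1) P2=[5,4,2,5,0,4](1)
Move 3: P1 pit1 -> P1=[3,0,6,1,6,4](1) P2=[5,4,2,5,0,4](1)
Move 4: P1 pit3 -> P1=[3,0,6,0,7,4](1) P2=[5,4,2,5,0,4](1)
Move 5: P2 pit0 -> P1=[3,0,6,0,7,4](1) P2=[0,5,3,6,1,5](1)

Answer: 3 0 6 0 7 4 1 0 5 3 6 1 5 1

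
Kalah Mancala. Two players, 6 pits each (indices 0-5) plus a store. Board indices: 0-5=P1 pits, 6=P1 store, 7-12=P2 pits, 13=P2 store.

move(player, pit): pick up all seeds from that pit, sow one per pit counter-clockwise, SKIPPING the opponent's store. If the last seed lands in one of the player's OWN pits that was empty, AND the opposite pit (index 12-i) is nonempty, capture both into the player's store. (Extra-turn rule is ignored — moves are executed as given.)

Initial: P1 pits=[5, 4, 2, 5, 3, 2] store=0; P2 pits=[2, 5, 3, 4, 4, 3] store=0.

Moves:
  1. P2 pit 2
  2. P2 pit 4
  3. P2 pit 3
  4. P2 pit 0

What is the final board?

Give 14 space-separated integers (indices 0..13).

Move 1: P2 pit2 -> P1=[5,4,2,5,3,2](0) P2=[2,5,0,5,5,4](0)
Move 2: P2 pit4 -> P1=[6,5,3,5,3,2](0) P2=[2,5,0,5,0,5](1)
Move 3: P2 pit3 -> P1=[7,6,3,5,3,2](0) P2=[2,5,0,0,1,6](2)
Move 4: P2 pit0 -> P1=[7,6,3,0,3,2](0) P2=[0,6,0,0,1,6](8)

Answer: 7 6 3 0 3 2 0 0 6 0 0 1 6 8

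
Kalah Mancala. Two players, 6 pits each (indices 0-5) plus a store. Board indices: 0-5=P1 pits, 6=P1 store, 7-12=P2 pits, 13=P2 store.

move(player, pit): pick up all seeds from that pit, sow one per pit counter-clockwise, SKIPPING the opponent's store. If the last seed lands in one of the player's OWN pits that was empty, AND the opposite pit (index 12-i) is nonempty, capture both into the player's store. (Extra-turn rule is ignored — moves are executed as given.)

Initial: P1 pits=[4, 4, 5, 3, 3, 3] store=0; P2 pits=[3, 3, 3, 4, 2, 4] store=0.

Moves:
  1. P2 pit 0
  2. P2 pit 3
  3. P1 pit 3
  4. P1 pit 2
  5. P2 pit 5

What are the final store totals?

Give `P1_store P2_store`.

Move 1: P2 pit0 -> P1=[4,4,5,3,3,3](0) P2=[0,4,4,5,2,4](0)
Move 2: P2 pit3 -> P1=[5,5,5,3,3,3](0) P2=[0,4,4,0,3,5](1)
Move 3: P1 pit3 -> P1=[5,5,5,0,4,4](1) P2=[0,4,4,0,3,5](1)
Move 4: P1 pit2 -> P1=[5,5,0,1,5,5](2) P2=[1,4,4,0,3,5](1)
Move 5: P2 pit5 -> P1=[6,6,1,2,5,5](2) P2=[1,4,4,0,3,0](2)

Answer: 2 2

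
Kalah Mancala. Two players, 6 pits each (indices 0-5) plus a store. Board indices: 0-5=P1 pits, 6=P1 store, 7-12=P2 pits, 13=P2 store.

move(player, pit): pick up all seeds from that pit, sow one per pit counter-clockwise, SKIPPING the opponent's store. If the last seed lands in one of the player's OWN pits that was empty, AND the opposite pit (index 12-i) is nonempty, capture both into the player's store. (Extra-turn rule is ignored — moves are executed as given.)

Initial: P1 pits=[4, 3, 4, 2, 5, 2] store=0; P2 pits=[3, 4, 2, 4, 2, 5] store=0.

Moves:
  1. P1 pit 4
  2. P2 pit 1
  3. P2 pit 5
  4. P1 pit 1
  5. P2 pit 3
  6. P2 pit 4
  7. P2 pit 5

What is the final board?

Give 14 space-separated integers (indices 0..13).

Answer: 8 2 6 4 2 4 1 4 0 4 0 0 0 5

Derivation:
Move 1: P1 pit4 -> P1=[4,3,4,2,0,3](1) P2=[4,5,3,4,2,5](0)
Move 2: P2 pit1 -> P1=[4,3,4,2,0,3](1) P2=[4,0,4,5,3,6](1)
Move 3: P2 pit5 -> P1=[5,4,5,3,1,3](1) P2=[4,0,4,5,3,0](2)
Move 4: P1 pit1 -> P1=[5,0,6,4,2,4](1) P2=[4,0,4,5,3,0](2)
Move 5: P2 pit3 -> P1=[6,1,6,4,2,4](1) P2=[4,0,4,0,4,1](3)
Move 6: P2 pit4 -> P1=[7,2,6,4,2,4](1) P2=[4,0,4,0,0,2](4)
Move 7: P2 pit5 -> P1=[8,2,6,4,2,4](1) P2=[4,0,4,0,0,0](5)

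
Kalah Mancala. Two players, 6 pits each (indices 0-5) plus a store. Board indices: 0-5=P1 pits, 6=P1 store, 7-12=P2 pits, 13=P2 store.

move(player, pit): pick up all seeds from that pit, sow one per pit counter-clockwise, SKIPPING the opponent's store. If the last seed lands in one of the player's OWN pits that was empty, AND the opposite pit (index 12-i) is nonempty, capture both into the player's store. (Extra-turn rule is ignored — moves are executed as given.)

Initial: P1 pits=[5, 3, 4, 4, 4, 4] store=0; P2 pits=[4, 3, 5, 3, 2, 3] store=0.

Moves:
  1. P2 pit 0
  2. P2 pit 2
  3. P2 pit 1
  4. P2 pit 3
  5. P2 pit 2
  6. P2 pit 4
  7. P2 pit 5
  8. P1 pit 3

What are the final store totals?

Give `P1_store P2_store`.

Move 1: P2 pit0 -> P1=[5,3,4,4,4,4](0) P2=[0,4,6,4,3,3](0)
Move 2: P2 pit2 -> P1=[6,4,4,4,4,4](0) P2=[0,4,0,5,4,4](1)
Move 3: P2 pit1 -> P1=[6,4,4,4,4,4](0) P2=[0,0,1,6,5,5](1)
Move 4: P2 pit3 -> P1=[7,5,5,4,4,4](0) P2=[0,0,1,0,6,6](2)
Move 5: P2 pit2 -> P1=[7,5,0,4,4,4](0) P2=[0,0,0,0,6,6](8)
Move 6: P2 pit4 -> P1=[8,6,1,5,4,4](0) P2=[0,0,0,0,0,7](9)
Move 7: P2 pit5 -> P1=[9,7,2,6,5,5](0) P2=[0,0,0,0,0,0](10)
Move 8: P1 pit3 -> P1=[9,7,2,0,6,6](1) P2=[1,1,1,0,0,0](10)

Answer: 1 10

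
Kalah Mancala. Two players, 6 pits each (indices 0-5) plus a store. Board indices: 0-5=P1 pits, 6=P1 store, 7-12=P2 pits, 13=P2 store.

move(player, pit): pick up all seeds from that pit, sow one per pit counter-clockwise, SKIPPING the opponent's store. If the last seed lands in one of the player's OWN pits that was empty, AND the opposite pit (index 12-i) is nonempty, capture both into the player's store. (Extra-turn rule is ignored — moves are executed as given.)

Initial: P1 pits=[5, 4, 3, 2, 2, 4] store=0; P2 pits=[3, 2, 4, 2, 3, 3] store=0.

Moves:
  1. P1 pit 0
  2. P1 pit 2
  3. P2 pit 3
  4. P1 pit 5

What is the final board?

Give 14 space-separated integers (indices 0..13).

Answer: 0 5 0 4 4 0 2 4 3 5 1 5 4 0

Derivation:
Move 1: P1 pit0 -> P1=[0,5,4,3,3,5](0) P2=[3,2,4,2,3,3](0)
Move 2: P1 pit2 -> P1=[0,5,0,4,4,6](1) P2=[3,2,4,2,3,3](0)
Move 3: P2 pit3 -> P1=[0,5,0,4,4,6](1) P2=[3,2,4,0,4,4](0)
Move 4: P1 pit5 -> P1=[0,5,0,4,4,0](2) P2=[4,3,5,1,5,4](0)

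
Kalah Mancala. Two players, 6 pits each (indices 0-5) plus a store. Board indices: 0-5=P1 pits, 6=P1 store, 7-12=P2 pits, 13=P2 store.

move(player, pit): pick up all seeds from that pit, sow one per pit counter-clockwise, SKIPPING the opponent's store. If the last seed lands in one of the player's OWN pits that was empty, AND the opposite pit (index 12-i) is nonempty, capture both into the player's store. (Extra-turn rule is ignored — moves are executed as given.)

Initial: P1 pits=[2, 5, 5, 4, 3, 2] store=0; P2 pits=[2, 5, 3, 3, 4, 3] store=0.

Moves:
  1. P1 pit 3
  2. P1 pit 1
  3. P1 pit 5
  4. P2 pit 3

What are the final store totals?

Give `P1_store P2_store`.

Move 1: P1 pit3 -> P1=[2,5,5,0,4,3](1) P2=[3,5,3,3,4,3](0)
Move 2: P1 pit1 -> P1=[2,0,6,1,5,4](2) P2=[3,5,3,3,4,3](0)
Move 3: P1 pit5 -> P1=[2,0,6,1,5,0](3) P2=[4,6,4,3,4,3](0)
Move 4: P2 pit3 -> P1=[2,0,6,1,5,0](3) P2=[4,6,4,0,5,4](1)

Answer: 3 1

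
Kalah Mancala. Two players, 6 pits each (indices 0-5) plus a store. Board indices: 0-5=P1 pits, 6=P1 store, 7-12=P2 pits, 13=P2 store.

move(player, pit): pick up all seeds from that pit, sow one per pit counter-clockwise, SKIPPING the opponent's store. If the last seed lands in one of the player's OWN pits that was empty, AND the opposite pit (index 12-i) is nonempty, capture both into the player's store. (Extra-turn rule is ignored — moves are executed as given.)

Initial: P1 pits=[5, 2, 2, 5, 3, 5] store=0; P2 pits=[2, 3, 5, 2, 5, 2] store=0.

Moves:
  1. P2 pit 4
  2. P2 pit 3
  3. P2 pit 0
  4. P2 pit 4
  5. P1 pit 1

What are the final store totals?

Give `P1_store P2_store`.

Answer: 0 1

Derivation:
Move 1: P2 pit4 -> P1=[6,3,3,5,3,5](0) P2=[2,3,5,2,0,3](1)
Move 2: P2 pit3 -> P1=[6,3,3,5,3,5](0) P2=[2,3,5,0,1,4](1)
Move 3: P2 pit0 -> P1=[6,3,3,5,3,5](0) P2=[0,4,6,0,1,4](1)
Move 4: P2 pit4 -> P1=[6,3,3,5,3,5](0) P2=[0,4,6,0,0,5](1)
Move 5: P1 pit1 -> P1=[6,0,4,6,4,5](0) P2=[0,4,6,0,0,5](1)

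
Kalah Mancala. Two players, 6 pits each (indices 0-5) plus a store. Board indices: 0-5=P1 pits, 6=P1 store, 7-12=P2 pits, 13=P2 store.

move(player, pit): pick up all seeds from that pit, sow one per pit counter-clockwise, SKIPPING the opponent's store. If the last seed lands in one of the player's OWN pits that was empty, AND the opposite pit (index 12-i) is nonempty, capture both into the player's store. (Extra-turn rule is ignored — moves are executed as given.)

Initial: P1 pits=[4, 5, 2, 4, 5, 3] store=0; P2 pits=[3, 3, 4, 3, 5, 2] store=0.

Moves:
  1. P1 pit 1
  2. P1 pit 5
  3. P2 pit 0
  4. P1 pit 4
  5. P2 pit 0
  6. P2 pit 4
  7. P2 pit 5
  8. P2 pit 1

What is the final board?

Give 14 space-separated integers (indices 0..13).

Answer: 7 3 4 6 0 1 3 0 0 8 6 1 1 3

Derivation:
Move 1: P1 pit1 -> P1=[4,0,3,5,6,4](1) P2=[3,3,4,3,5,2](0)
Move 2: P1 pit5 -> P1=[4,0,3,5,6,0](2) P2=[4,4,5,3,5,2](0)
Move 3: P2 pit0 -> P1=[4,0,3,5,6,0](2) P2=[0,5,6,4,6,2](0)
Move 4: P1 pit4 -> P1=[4,0,3,5,0,1](3) P2=[1,6,7,5,6,2](0)
Move 5: P2 pit0 -> P1=[4,0,3,5,0,1](3) P2=[0,7,7,5,6,2](0)
Move 6: P2 pit4 -> P1=[5,1,4,6,0,1](3) P2=[0,7,7,5,0,3](1)
Move 7: P2 pit5 -> P1=[6,2,4,6,0,1](3) P2=[0,7,7,5,0,0](2)
Move 8: P2 pit1 -> P1=[7,3,4,6,0,1](3) P2=[0,0,8,6,1,1](3)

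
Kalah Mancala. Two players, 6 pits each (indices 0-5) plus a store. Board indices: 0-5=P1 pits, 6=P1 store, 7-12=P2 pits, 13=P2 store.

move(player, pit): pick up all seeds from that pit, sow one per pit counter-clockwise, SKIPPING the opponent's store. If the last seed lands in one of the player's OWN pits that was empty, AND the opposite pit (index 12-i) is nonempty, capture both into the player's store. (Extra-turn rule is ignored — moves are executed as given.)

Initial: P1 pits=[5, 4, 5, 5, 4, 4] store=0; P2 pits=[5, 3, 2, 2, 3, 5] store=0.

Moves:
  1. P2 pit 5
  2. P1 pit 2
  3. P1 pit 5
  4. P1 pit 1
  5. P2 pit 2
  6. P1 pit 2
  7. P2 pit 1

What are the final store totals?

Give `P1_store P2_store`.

Answer: 3 9

Derivation:
Move 1: P2 pit5 -> P1=[6,5,6,6,4,4](0) P2=[5,3,2,2,3,0](1)
Move 2: P1 pit2 -> P1=[6,5,0,7,5,5](1) P2=[6,4,2,2,3,0](1)
Move 3: P1 pit5 -> P1=[6,5,0,7,5,0](2) P2=[7,5,3,3,3,0](1)
Move 4: P1 pit1 -> P1=[6,0,1,8,6,1](3) P2=[7,5,3,3,3,0](1)
Move 5: P2 pit2 -> P1=[0,0,1,8,6,1](3) P2=[7,5,0,4,4,0](8)
Move 6: P1 pit2 -> P1=[0,0,0,9,6,1](3) P2=[7,5,0,4,4,0](8)
Move 7: P2 pit1 -> P1=[0,0,0,9,6,1](3) P2=[7,0,1,5,5,1](9)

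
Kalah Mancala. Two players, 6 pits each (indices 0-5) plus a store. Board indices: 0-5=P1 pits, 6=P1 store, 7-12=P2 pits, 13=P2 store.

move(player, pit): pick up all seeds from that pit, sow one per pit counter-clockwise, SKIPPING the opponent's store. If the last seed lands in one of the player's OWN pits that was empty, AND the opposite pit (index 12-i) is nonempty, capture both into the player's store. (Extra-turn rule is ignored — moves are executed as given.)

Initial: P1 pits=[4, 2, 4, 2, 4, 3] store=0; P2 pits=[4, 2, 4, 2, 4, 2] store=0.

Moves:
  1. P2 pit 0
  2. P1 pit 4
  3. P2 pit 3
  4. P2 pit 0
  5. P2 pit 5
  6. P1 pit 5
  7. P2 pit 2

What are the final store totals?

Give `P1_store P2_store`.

Move 1: P2 pit0 -> P1=[4,2,4,2,4,3](0) P2=[0,3,5,3,5,2](0)
Move 2: P1 pit4 -> P1=[4,2,4,2,0,4](1) P2=[1,4,5,3,5,2](0)
Move 3: P2 pit3 -> P1=[4,2,4,2,0,4](1) P2=[1,4,5,0,6,3](1)
Move 4: P2 pit0 -> P1=[4,2,4,2,0,4](1) P2=[0,5,5,0,6,3](1)
Move 5: P2 pit5 -> P1=[5,3,4,2,0,4](1) P2=[0,5,5,0,6,0](2)
Move 6: P1 pit5 -> P1=[5,3,4,2,0,0](2) P2=[1,6,6,0,6,0](2)
Move 7: P2 pit2 -> P1=[6,4,4,2,0,0](2) P2=[1,6,0,1,7,1](3)

Answer: 2 3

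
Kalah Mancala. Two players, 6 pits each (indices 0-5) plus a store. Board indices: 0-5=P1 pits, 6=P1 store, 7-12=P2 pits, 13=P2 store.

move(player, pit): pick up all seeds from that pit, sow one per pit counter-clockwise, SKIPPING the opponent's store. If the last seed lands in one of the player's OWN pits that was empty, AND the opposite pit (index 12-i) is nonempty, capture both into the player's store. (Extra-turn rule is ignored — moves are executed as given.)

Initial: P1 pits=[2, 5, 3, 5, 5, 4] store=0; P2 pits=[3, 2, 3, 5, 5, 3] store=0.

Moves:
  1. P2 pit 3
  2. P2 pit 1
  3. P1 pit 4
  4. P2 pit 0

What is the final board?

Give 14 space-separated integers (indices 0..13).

Answer: 3 6 0 5 0 5 1 0 2 6 1 7 4 5

Derivation:
Move 1: P2 pit3 -> P1=[3,6,3,5,5,4](0) P2=[3,2,3,0,6,4](1)
Move 2: P2 pit1 -> P1=[3,6,0,5,5,4](0) P2=[3,0,4,0,6,4](5)
Move 3: P1 pit4 -> P1=[3,6,0,5,0,5](1) P2=[4,1,5,0,6,4](5)
Move 4: P2 pit0 -> P1=[3,6,0,5,0,5](1) P2=[0,2,6,1,7,4](5)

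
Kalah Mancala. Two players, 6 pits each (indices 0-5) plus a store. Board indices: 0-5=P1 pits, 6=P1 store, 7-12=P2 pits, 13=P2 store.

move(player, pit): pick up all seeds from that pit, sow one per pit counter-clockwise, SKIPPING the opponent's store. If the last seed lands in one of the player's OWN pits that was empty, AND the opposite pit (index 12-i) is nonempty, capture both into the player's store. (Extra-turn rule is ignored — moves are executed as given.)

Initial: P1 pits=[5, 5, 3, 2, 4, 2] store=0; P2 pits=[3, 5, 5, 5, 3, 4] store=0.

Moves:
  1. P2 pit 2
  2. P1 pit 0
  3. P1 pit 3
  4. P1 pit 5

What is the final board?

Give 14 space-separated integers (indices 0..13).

Answer: 0 6 4 0 6 0 3 4 6 1 6 4 5 1

Derivation:
Move 1: P2 pit2 -> P1=[6,5,3,2,4,2](0) P2=[3,5,0,6,4,5](1)
Move 2: P1 pit0 -> P1=[0,6,4,3,5,3](1) P2=[3,5,0,6,4,5](1)
Move 3: P1 pit3 -> P1=[0,6,4,0,6,4](2) P2=[3,5,0,6,4,5](1)
Move 4: P1 pit5 -> P1=[0,6,4,0,6,0](3) P2=[4,6,1,6,4,5](1)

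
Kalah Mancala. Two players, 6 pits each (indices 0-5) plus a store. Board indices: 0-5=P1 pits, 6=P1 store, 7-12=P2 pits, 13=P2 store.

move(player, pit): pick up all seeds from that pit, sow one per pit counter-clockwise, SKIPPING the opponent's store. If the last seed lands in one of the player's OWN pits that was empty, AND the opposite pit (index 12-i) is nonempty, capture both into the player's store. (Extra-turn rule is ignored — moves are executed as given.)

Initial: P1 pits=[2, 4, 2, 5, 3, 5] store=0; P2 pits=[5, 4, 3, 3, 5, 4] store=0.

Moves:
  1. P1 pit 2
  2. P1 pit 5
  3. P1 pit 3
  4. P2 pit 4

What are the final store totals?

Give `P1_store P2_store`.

Answer: 2 1

Derivation:
Move 1: P1 pit2 -> P1=[2,4,0,6,4,5](0) P2=[5,4,3,3,5,4](0)
Move 2: P1 pit5 -> P1=[2,4,0,6,4,0](1) P2=[6,5,4,4,5,4](0)
Move 3: P1 pit3 -> P1=[2,4,0,0,5,1](2) P2=[7,6,5,4,5,4](0)
Move 4: P2 pit4 -> P1=[3,5,1,0,5,1](2) P2=[7,6,5,4,0,5](1)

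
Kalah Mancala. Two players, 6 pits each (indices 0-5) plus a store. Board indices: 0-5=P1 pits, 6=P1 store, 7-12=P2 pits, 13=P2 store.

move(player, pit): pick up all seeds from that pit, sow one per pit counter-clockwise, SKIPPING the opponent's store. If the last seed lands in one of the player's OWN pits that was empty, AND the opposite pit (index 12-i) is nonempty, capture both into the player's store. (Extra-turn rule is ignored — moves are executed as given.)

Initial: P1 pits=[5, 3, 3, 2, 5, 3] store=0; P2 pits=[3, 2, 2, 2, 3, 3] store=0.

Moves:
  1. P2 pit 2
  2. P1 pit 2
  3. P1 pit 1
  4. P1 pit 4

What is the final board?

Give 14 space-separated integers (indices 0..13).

Answer: 5 0 1 4 0 5 1 4 3 1 4 5 3 0

Derivation:
Move 1: P2 pit2 -> P1=[5,3,3,2,5,3](0) P2=[3,2,0,3,4,3](0)
Move 2: P1 pit2 -> P1=[5,3,0,3,6,4](0) P2=[3,2,0,3,4,3](0)
Move 3: P1 pit1 -> P1=[5,0,1,4,7,4](0) P2=[3,2,0,3,4,3](0)
Move 4: P1 pit4 -> P1=[5,0,1,4,0,5](1) P2=[4,3,1,4,5,3](0)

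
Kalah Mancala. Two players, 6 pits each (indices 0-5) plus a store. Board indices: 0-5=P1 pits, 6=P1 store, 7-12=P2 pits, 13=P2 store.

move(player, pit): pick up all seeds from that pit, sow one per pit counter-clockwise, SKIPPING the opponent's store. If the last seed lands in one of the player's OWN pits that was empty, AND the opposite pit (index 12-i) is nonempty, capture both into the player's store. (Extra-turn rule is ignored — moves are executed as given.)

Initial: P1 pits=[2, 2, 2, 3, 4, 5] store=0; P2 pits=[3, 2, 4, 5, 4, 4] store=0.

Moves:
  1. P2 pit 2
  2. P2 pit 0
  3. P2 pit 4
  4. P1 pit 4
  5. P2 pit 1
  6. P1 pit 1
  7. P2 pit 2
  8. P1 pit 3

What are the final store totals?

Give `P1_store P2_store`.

Answer: 2 2

Derivation:
Move 1: P2 pit2 -> P1=[2,2,2,3,4,5](0) P2=[3,2,0,6,5,5](1)
Move 2: P2 pit0 -> P1=[2,2,2,3,4,5](0) P2=[0,3,1,7,5,5](1)
Move 3: P2 pit4 -> P1=[3,3,3,3,4,5](0) P2=[0,3,1,7,0,6](2)
Move 4: P1 pit4 -> P1=[3,3,3,3,0,6](1) P2=[1,4,1,7,0,6](2)
Move 5: P2 pit1 -> P1=[3,3,3,3,0,6](1) P2=[1,0,2,8,1,7](2)
Move 6: P1 pit1 -> P1=[3,0,4,4,1,6](1) P2=[1,0,2,8,1,7](2)
Move 7: P2 pit2 -> P1=[3,0,4,4,1,6](1) P2=[1,0,0,9,2,7](2)
Move 8: P1 pit3 -> P1=[3,0,4,0,2,7](2) P2=[2,0,0,9,2,7](2)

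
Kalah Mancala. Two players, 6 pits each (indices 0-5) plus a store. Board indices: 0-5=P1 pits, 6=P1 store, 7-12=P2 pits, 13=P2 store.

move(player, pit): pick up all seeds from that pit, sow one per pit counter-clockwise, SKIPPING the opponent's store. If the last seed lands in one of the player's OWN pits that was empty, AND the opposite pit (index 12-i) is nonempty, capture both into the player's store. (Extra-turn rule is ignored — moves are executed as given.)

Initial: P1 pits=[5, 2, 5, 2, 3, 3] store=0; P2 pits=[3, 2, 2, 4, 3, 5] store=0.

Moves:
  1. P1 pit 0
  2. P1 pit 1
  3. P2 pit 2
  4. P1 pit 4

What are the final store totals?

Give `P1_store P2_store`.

Answer: 1 0

Derivation:
Move 1: P1 pit0 -> P1=[0,3,6,3,4,4](0) P2=[3,2,2,4,3,5](0)
Move 2: P1 pit1 -> P1=[0,0,7,4,5,4](0) P2=[3,2,2,4,3,5](0)
Move 3: P2 pit2 -> P1=[0,0,7,4,5,4](0) P2=[3,2,0,5,4,5](0)
Move 4: P1 pit4 -> P1=[0,0,7,4,0,5](1) P2=[4,3,1,5,4,5](0)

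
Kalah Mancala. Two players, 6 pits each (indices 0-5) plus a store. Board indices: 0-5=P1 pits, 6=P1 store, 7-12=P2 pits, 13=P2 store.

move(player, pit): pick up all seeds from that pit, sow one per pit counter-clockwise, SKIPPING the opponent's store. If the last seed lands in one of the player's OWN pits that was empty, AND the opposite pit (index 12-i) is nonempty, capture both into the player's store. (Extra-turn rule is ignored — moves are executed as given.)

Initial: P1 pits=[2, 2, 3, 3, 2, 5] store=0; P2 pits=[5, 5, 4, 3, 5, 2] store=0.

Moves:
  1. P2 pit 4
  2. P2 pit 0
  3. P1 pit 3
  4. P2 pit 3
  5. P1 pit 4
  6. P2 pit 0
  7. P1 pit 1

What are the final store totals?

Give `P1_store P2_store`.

Answer: 10 2

Derivation:
Move 1: P2 pit4 -> P1=[3,3,4,3,2,5](0) P2=[5,5,4,3,0,3](1)
Move 2: P2 pit0 -> P1=[3,3,4,3,2,5](0) P2=[0,6,5,4,1,4](1)
Move 3: P1 pit3 -> P1=[3,3,4,0,3,6](1) P2=[0,6,5,4,1,4](1)
Move 4: P2 pit3 -> P1=[4,3,4,0,3,6](1) P2=[0,6,5,0,2,5](2)
Move 5: P1 pit4 -> P1=[4,3,4,0,0,7](2) P2=[1,6,5,0,2,5](2)
Move 6: P2 pit0 -> P1=[4,3,4,0,0,7](2) P2=[0,7,5,0,2,5](2)
Move 7: P1 pit1 -> P1=[4,0,5,1,0,7](10) P2=[0,0,5,0,2,5](2)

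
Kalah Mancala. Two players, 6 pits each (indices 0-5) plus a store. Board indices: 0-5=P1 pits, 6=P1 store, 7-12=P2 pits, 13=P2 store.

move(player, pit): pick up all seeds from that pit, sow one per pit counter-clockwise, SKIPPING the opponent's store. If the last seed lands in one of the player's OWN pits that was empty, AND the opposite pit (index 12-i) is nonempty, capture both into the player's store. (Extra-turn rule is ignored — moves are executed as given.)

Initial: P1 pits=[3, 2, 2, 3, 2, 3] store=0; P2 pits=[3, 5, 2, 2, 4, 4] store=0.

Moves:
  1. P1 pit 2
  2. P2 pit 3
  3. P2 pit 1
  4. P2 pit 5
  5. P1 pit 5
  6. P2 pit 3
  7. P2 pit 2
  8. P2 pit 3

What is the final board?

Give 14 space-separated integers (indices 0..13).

Answer: 0 3 1 5 4 0 1 4 1 0 0 9 0 7

Derivation:
Move 1: P1 pit2 -> P1=[3,2,0,4,3,3](0) P2=[3,5,2,2,4,4](0)
Move 2: P2 pit3 -> P1=[3,2,0,4,3,3](0) P2=[3,5,2,0,5,5](0)
Move 3: P2 pit1 -> P1=[3,2,0,4,3,3](0) P2=[3,0,3,1,6,6](1)
Move 4: P2 pit5 -> P1=[4,3,1,5,4,3](0) P2=[3,0,3,1,6,0](2)
Move 5: P1 pit5 -> P1=[4,3,1,5,4,0](1) P2=[4,1,3,1,6,0](2)
Move 6: P2 pit3 -> P1=[4,3,1,5,4,0](1) P2=[4,1,3,0,7,0](2)
Move 7: P2 pit2 -> P1=[0,3,1,5,4,0](1) P2=[4,1,0,1,8,0](7)
Move 8: P2 pit3 -> P1=[0,3,1,5,4,0](1) P2=[4,1,0,0,9,0](7)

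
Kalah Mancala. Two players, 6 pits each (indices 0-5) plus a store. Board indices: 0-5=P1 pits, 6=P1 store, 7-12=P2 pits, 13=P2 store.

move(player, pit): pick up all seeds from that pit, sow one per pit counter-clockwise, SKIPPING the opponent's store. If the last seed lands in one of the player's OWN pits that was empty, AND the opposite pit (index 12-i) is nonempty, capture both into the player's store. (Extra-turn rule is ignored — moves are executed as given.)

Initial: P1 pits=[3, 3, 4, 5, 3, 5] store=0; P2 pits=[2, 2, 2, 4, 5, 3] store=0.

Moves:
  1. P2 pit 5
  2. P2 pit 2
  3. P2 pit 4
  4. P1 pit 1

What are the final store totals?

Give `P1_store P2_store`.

Move 1: P2 pit5 -> P1=[4,4,4,5,3,5](0) P2=[2,2,2,4,5,0](1)
Move 2: P2 pit2 -> P1=[4,4,4,5,3,5](0) P2=[2,2,0,5,6,0](1)
Move 3: P2 pit4 -> P1=[5,5,5,6,3,5](0) P2=[2,2,0,5,0,1](2)
Move 4: P1 pit1 -> P1=[5,0,6,7,4,6](1) P2=[2,2,0,5,0,1](2)

Answer: 1 2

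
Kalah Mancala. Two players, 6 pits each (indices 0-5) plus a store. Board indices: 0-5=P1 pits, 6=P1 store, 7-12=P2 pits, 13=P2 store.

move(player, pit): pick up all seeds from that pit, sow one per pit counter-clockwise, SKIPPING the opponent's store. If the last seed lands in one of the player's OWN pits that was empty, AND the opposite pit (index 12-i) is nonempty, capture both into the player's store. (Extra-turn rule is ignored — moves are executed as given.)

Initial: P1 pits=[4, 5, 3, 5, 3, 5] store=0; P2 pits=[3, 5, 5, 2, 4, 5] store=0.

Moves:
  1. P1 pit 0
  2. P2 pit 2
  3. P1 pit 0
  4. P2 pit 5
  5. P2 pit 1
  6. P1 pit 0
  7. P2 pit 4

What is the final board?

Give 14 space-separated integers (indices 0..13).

Answer: 1 10 6 8 5 5 0 3 0 1 4 0 2 4

Derivation:
Move 1: P1 pit0 -> P1=[0,6,4,6,4,5](0) P2=[3,5,5,2,4,5](0)
Move 2: P2 pit2 -> P1=[1,6,4,6,4,5](0) P2=[3,5,0,3,5,6](1)
Move 3: P1 pit0 -> P1=[0,7,4,6,4,5](0) P2=[3,5,0,3,5,6](1)
Move 4: P2 pit5 -> P1=[1,8,5,7,5,5](0) P2=[3,5,0,3,5,0](2)
Move 5: P2 pit1 -> P1=[1,8,5,7,5,5](0) P2=[3,0,1,4,6,1](3)
Move 6: P1 pit0 -> P1=[0,9,5,7,5,5](0) P2=[3,0,1,4,6,1](3)
Move 7: P2 pit4 -> P1=[1,10,6,8,5,5](0) P2=[3,0,1,4,0,2](4)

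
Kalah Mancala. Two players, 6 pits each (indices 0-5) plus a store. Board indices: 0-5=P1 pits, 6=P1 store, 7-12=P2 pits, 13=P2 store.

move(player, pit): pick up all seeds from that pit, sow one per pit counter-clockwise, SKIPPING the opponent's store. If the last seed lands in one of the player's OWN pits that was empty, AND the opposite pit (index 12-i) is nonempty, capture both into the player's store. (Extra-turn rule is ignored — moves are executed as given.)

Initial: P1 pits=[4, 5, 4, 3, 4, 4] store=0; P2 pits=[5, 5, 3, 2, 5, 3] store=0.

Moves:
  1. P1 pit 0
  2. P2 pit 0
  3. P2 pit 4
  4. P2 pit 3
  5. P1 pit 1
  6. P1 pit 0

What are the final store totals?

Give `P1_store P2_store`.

Answer: 3 2

Derivation:
Move 1: P1 pit0 -> P1=[0,6,5,4,5,4](0) P2=[5,5,3,2,5,3](0)
Move 2: P2 pit0 -> P1=[0,6,5,4,5,4](0) P2=[0,6,4,3,6,4](0)
Move 3: P2 pit4 -> P1=[1,7,6,5,5,4](0) P2=[0,6,4,3,0,5](1)
Move 4: P2 pit3 -> P1=[1,7,6,5,5,4](0) P2=[0,6,4,0,1,6](2)
Move 5: P1 pit1 -> P1=[1,0,7,6,6,5](1) P2=[1,7,4,0,1,6](2)
Move 6: P1 pit0 -> P1=[0,0,7,6,6,5](3) P2=[1,7,4,0,0,6](2)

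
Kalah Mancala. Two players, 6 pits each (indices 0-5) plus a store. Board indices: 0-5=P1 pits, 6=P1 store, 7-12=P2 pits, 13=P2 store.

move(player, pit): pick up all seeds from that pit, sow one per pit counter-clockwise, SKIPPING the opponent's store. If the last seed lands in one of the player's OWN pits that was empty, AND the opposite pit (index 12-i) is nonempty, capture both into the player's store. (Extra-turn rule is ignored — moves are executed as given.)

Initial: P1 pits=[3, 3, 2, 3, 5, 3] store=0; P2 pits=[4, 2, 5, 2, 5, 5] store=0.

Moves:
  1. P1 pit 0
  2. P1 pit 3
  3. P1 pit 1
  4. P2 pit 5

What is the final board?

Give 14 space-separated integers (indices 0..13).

Answer: 1 1 5 2 7 5 1 5 2 5 2 5 0 1

Derivation:
Move 1: P1 pit0 -> P1=[0,4,3,4,5,3](0) P2=[4,2,5,2,5,5](0)
Move 2: P1 pit3 -> P1=[0,4,3,0,6,4](1) P2=[5,2,5,2,5,5](0)
Move 3: P1 pit1 -> P1=[0,0,4,1,7,5](1) P2=[5,2,5,2,5,5](0)
Move 4: P2 pit5 -> P1=[1,1,5,2,7,5](1) P2=[5,2,5,2,5,0](1)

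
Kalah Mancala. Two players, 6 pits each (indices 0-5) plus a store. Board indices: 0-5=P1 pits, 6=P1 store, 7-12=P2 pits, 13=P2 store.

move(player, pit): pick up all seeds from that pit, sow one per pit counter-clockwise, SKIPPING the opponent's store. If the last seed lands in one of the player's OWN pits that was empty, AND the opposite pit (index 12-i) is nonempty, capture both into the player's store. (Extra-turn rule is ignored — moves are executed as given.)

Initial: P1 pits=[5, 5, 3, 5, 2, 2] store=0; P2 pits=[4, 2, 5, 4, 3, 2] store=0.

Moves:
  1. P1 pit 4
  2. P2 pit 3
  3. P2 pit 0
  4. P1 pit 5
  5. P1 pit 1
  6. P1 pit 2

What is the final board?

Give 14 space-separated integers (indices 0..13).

Move 1: P1 pit4 -> P1=[5,5,3,5,0,3](1) P2=[4,2,5,4,3,2](0)
Move 2: P2 pit3 -> P1=[6,5,3,5,0,3](1) P2=[4,2,5,0,4,3](1)
Move 3: P2 pit0 -> P1=[6,5,3,5,0,3](1) P2=[0,3,6,1,5,3](1)
Move 4: P1 pit5 -> P1=[6,5,3,5,0,0](2) P2=[1,4,6,1,5,3](1)
Move 5: P1 pit1 -> P1=[6,0,4,6,1,1](3) P2=[1,4,6,1,5,3](1)
Move 6: P1 pit2 -> P1=[6,0,0,7,2,2](4) P2=[1,4,6,1,5,3](1)

Answer: 6 0 0 7 2 2 4 1 4 6 1 5 3 1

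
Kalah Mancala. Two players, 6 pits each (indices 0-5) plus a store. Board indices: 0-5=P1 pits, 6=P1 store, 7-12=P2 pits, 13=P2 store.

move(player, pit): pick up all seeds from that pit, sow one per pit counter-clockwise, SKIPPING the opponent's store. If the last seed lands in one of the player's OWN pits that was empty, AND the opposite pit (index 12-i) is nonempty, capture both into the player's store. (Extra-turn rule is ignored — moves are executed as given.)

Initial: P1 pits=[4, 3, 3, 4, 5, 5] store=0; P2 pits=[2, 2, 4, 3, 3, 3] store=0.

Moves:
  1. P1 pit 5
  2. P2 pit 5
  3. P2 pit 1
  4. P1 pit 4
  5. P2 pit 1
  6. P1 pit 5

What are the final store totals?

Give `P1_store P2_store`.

Answer: 3 1

Derivation:
Move 1: P1 pit5 -> P1=[4,3,3,4,5,0](1) P2=[3,3,5,4,3,3](0)
Move 2: P2 pit5 -> P1=[5,4,3,4,5,0](1) P2=[3,3,5,4,3,0](1)
Move 3: P2 pit1 -> P1=[5,4,3,4,5,0](1) P2=[3,0,6,5,4,0](1)
Move 4: P1 pit4 -> P1=[5,4,3,4,0,1](2) P2=[4,1,7,5,4,0](1)
Move 5: P2 pit1 -> P1=[5,4,3,4,0,1](2) P2=[4,0,8,5,4,0](1)
Move 6: P1 pit5 -> P1=[5,4,3,4,0,0](3) P2=[4,0,8,5,4,0](1)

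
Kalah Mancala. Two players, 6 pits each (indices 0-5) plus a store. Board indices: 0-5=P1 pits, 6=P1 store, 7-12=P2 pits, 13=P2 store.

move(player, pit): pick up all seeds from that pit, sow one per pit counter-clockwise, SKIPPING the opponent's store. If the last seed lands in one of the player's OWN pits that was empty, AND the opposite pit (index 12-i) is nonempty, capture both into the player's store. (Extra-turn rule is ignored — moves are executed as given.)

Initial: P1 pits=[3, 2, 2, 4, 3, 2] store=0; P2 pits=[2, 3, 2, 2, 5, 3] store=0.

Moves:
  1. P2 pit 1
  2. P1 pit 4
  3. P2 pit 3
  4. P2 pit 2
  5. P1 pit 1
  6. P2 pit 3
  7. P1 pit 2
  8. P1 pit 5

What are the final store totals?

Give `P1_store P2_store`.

Answer: 2 1

Derivation:
Move 1: P2 pit1 -> P1=[3,2,2,4,3,2](0) P2=[2,0,3,3,6,3](0)
Move 2: P1 pit4 -> P1=[3,2,2,4,0,3](1) P2=[3,0,3,3,6,3](0)
Move 3: P2 pit3 -> P1=[3,2,2,4,0,3](1) P2=[3,0,3,0,7,4](1)
Move 4: P2 pit2 -> P1=[3,2,2,4,0,3](1) P2=[3,0,0,1,8,5](1)
Move 5: P1 pit1 -> P1=[3,0,3,5,0,3](1) P2=[3,0,0,1,8,5](1)
Move 6: P2 pit3 -> P1=[3,0,3,5,0,3](1) P2=[3,0,0,0,9,5](1)
Move 7: P1 pit2 -> P1=[3,0,0,6,1,4](1) P2=[3,0,0,0,9,5](1)
Move 8: P1 pit5 -> P1=[3,0,0,6,1,0](2) P2=[4,1,1,0,9,5](1)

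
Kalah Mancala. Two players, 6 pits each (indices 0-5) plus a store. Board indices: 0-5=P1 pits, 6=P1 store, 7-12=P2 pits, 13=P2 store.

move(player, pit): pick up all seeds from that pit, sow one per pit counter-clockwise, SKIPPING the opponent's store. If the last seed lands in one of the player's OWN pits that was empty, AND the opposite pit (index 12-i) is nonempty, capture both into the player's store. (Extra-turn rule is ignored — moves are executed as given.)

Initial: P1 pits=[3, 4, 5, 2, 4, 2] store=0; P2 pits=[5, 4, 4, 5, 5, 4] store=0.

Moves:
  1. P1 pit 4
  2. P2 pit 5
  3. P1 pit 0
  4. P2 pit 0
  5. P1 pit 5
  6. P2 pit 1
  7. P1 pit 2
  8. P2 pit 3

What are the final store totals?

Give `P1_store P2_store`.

Answer: 9 3

Derivation:
Move 1: P1 pit4 -> P1=[3,4,5,2,0,3](1) P2=[6,5,4,5,5,4](0)
Move 2: P2 pit5 -> P1=[4,5,6,2,0,3](1) P2=[6,5,4,5,5,0](1)
Move 3: P1 pit0 -> P1=[0,6,7,3,0,3](7) P2=[6,0,4,5,5,0](1)
Move 4: P2 pit0 -> P1=[0,6,7,3,0,3](7) P2=[0,1,5,6,6,1](2)
Move 5: P1 pit5 -> P1=[0,6,7,3,0,0](8) P2=[1,2,5,6,6,1](2)
Move 6: P2 pit1 -> P1=[0,6,7,3,0,0](8) P2=[1,0,6,7,6,1](2)
Move 7: P1 pit2 -> P1=[0,6,0,4,1,1](9) P2=[2,1,7,7,6,1](2)
Move 8: P2 pit3 -> P1=[1,7,1,5,1,1](9) P2=[2,1,7,0,7,2](3)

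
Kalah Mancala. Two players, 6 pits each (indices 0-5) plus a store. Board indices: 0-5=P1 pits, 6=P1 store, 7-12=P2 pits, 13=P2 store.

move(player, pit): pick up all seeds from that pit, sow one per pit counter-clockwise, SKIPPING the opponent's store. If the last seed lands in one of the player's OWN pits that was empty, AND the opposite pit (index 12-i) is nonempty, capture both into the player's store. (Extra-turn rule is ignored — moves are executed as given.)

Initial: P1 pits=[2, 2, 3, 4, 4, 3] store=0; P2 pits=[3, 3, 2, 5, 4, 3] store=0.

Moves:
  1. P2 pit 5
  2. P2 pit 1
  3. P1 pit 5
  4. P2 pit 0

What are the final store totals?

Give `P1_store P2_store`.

Answer: 1 1

Derivation:
Move 1: P2 pit5 -> P1=[3,3,3,4,4,3](0) P2=[3,3,2,5,4,0](1)
Move 2: P2 pit1 -> P1=[3,3,3,4,4,3](0) P2=[3,0,3,6,5,0](1)
Move 3: P1 pit5 -> P1=[3,3,3,4,4,0](1) P2=[4,1,3,6,5,0](1)
Move 4: P2 pit0 -> P1=[3,3,3,4,4,0](1) P2=[0,2,4,7,6,0](1)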